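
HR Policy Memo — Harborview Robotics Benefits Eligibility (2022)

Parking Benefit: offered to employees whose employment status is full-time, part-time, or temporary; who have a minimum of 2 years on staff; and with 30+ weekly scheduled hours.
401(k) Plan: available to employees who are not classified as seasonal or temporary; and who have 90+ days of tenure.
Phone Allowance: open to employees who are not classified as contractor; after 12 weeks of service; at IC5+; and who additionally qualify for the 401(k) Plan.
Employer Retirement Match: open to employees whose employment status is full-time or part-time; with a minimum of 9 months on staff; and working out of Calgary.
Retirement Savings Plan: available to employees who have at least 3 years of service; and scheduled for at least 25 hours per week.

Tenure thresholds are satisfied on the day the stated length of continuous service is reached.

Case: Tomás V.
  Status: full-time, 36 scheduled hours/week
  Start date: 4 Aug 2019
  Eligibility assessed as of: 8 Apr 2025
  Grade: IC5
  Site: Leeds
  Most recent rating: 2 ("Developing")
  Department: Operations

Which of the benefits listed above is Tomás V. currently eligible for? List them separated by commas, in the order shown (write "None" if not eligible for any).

Parking Benefit, 401(k) Plan, Phone Allowance, Retirement Savings Plan

Service from 4 Aug 2019 to 8 Apr 2025: 2074 days.
Parking Benefit — status full-time ✓; service 2074 days ≥ 2 years (≈730 days) ✓; 36 hrs/wk ≥ 30 ✓ → eligible.
401(k) Plan — status full-time ✓ (not excluded); service 2074 days ≥ 90 days ✓ → eligible.
Phone Allowance — status full-time ✓ (not excluded); service 2074 days ≥ 12 weeks (≈84 days) ✓; grade IC5 ≥ IC5 ✓; eligible for 401(k) Plan ✓ → eligible.
Employer Retirement Match — status full-time ✓; service 2074 days ≥ 9 months (≈270 days) ✓; site Leeds ✗ (not Calgary) → not eligible.
Retirement Savings Plan — service 2074 days ≥ 3 years (≈1095 days) ✓; 36 hrs/wk ≥ 25 ✓ → eligible.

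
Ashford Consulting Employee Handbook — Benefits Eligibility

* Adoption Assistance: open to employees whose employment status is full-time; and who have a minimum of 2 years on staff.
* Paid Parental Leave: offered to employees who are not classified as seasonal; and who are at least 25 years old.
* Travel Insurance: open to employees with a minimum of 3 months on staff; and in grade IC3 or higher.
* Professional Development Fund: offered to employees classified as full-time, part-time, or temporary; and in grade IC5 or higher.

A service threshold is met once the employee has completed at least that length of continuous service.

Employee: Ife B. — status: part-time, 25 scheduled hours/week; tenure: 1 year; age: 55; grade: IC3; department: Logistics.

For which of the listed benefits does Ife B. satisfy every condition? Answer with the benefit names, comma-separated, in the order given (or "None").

Paid Parental Leave, Travel Insurance

Adoption Assistance — status part-time ✗ (requires full-time) → not eligible.
Paid Parental Leave — status part-time ✓ (not excluded); age 55 ≥ 25 ✓ → eligible.
Travel Insurance — service 1 year ≥ 3 months (≈90 days) ✓; grade IC3 ≥ IC3 ✓ → eligible.
Professional Development Fund — status part-time ✓; grade IC3 < IC5 ✗ → not eligible.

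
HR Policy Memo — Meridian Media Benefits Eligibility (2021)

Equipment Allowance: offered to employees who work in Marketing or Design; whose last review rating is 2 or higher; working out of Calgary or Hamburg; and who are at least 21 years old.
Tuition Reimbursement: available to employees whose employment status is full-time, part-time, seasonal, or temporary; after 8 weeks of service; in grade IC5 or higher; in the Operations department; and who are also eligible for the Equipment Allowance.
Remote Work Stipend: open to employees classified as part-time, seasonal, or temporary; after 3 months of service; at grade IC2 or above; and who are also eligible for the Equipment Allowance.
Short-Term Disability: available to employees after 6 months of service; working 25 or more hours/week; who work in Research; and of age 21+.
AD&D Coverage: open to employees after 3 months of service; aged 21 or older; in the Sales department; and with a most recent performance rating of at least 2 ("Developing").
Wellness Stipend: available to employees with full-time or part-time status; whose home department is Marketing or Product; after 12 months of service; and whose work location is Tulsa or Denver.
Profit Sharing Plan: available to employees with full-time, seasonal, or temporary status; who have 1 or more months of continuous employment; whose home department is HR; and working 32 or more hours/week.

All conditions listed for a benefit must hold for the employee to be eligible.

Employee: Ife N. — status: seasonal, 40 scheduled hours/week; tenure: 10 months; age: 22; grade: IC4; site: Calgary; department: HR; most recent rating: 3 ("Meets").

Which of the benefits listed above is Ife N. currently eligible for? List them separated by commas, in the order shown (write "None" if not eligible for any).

Equipment Allowance — dept HR ✗ → not eligible.
Tuition Reimbursement — status seasonal ✓; service 10 months ≥ 8 weeks (≈56 days) ✓; grade IC4 < IC5 ✗ → not eligible.
Remote Work Stipend — status seasonal ✓; service 10 months ≥ 3 months ✓; grade IC4 ≥ IC2 ✓; not eligible for Equipment Allowance ✗ → not eligible.
Short-Term Disability — service 10 months ≥ 6 months ✓; 40 hrs/wk ≥ 25 ✓; dept HR ✗ → not eligible.
AD&D Coverage — service 10 months ≥ 3 months ✓; age 22 ≥ 21 ✓; dept HR ✗ → not eligible.
Wellness Stipend — status seasonal ✗ (requires full-time or part-time) → not eligible.
Profit Sharing Plan — status seasonal ✓; service 10 months ≥ 1 month ✓; dept HR ✓; 40 hrs/wk ≥ 32 ✓ → eligible.

Profit Sharing Plan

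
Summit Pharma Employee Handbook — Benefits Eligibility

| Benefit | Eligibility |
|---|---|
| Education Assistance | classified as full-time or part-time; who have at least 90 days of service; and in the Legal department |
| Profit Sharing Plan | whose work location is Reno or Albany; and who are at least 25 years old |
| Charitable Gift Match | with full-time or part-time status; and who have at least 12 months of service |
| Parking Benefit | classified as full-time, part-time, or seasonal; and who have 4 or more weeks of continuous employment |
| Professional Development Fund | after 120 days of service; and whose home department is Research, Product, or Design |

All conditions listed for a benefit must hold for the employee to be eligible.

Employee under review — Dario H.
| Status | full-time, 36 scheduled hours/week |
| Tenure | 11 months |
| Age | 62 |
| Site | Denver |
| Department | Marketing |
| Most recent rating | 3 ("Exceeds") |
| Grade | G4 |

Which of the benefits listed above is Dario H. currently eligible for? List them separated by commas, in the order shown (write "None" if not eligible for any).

Education Assistance — status full-time ✓; service 11 months ≥ 90 days ✓; dept Marketing ✗ → not eligible.
Profit Sharing Plan — site Denver ✗ (not Reno or Albany) → not eligible.
Charitable Gift Match — status full-time ✓; service 11 months < 12 months ✗ → not eligible.
Parking Benefit — status full-time ✓; service 11 months ≥ 4 weeks (≈28 days) ✓ → eligible.
Professional Development Fund — service 11 months ≥ 120 days ✓; dept Marketing ✗ → not eligible.

Parking Benefit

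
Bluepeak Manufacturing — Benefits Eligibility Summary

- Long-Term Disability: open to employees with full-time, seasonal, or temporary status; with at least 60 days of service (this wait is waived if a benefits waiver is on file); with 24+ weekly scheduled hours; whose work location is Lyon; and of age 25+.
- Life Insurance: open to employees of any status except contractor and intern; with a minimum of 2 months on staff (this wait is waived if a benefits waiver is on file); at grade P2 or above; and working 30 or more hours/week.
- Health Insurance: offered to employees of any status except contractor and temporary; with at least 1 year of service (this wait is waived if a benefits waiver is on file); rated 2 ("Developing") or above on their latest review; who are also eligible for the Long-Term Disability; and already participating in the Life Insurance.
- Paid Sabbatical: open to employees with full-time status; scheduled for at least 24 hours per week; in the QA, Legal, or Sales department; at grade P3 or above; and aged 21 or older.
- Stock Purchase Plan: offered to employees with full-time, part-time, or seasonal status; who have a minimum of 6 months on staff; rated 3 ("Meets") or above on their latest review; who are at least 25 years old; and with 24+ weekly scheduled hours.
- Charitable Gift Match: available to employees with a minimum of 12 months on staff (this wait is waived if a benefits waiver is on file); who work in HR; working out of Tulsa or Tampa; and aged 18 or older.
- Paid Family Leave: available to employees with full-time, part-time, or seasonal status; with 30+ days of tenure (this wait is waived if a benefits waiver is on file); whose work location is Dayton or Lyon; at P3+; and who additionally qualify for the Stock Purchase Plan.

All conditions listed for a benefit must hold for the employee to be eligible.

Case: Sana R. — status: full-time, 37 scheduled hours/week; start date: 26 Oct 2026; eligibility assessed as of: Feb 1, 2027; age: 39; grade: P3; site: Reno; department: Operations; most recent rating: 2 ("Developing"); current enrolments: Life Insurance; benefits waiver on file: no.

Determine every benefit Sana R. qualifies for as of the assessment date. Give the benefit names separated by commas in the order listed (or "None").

Life Insurance

Service from 26 Oct 2026 to Feb 1, 2027: 98 days.
Long-Term Disability — status full-time ✓; no waiver, service 98 days ≥ 60 days ✓; 37 hrs/wk ≥ 24 ✓; site Reno ✗ (not Lyon) → not eligible.
Life Insurance — status full-time ✓ (not excluded); no waiver, service 98 days ≥ 2 months (≈60 days) ✓; grade P3 ≥ P2 ✓; 37 hrs/wk ≥ 30 ✓ → eligible.
Health Insurance — status full-time ✓ (not excluded); no waiver, service 98 days < 1 year (≈365 days) ✗ → not eligible.
Paid Sabbatical — status full-time ✓; 37 hrs/wk ≥ 24 ✓; dept Operations ✗ → not eligible.
Stock Purchase Plan — status full-time ✓; service 98 days < 6 months (≈180 days) ✗ → not eligible.
Charitable Gift Match — no waiver, service 98 days < 12 months (≈360 days) ✗ → not eligible.
Paid Family Leave — status full-time ✓; no waiver, service 98 days ≥ 30 days ✓; site Reno ✗ (not Dayton or Lyon) → not eligible.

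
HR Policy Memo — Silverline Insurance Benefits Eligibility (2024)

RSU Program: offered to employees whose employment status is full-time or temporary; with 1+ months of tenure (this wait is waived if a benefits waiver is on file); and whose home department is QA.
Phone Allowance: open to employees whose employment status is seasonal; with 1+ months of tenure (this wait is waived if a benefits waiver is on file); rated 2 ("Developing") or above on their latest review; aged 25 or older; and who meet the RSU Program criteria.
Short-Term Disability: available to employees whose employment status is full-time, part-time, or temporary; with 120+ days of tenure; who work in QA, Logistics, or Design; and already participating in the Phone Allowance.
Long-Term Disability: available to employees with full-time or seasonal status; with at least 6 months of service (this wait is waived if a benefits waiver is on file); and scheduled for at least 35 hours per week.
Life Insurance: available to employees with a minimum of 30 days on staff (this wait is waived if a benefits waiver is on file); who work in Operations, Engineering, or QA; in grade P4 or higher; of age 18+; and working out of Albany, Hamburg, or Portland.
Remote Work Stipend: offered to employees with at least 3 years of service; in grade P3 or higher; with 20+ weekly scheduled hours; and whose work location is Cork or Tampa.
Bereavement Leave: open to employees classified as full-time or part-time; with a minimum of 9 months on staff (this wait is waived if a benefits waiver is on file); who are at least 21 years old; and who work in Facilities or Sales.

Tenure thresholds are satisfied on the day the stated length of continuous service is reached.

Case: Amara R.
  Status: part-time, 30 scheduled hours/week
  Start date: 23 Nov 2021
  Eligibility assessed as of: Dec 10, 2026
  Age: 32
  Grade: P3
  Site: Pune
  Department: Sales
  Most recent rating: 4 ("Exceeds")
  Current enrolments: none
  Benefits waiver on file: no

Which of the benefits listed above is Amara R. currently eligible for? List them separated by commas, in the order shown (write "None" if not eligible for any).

Bereavement Leave

Service from 23 Nov 2021 to Dec 10, 2026: 1843 days.
RSU Program — status part-time ✗ (requires full-time or temporary) → not eligible.
Phone Allowance — status part-time ✗ (requires seasonal) → not eligible.
Short-Term Disability — status part-time ✓; service 1843 days ≥ 120 days ✓; dept Sales ✗ → not eligible.
Long-Term Disability — status part-time ✗ (requires full-time or seasonal) → not eligible.
Life Insurance — no waiver, service 1843 days ≥ 30 days ✓; dept Sales ✗ → not eligible.
Remote Work Stipend — service 1843 days ≥ 3 years (≈1095 days) ✓; grade P3 ≥ P3 ✓; 30 hrs/wk ≥ 20 ✓; site Pune ✗ (not Cork or Tampa) → not eligible.
Bereavement Leave — status part-time ✓; no waiver, service 1843 days ≥ 9 months (≈270 days) ✓; age 32 ≥ 21 ✓; dept Sales ✓ → eligible.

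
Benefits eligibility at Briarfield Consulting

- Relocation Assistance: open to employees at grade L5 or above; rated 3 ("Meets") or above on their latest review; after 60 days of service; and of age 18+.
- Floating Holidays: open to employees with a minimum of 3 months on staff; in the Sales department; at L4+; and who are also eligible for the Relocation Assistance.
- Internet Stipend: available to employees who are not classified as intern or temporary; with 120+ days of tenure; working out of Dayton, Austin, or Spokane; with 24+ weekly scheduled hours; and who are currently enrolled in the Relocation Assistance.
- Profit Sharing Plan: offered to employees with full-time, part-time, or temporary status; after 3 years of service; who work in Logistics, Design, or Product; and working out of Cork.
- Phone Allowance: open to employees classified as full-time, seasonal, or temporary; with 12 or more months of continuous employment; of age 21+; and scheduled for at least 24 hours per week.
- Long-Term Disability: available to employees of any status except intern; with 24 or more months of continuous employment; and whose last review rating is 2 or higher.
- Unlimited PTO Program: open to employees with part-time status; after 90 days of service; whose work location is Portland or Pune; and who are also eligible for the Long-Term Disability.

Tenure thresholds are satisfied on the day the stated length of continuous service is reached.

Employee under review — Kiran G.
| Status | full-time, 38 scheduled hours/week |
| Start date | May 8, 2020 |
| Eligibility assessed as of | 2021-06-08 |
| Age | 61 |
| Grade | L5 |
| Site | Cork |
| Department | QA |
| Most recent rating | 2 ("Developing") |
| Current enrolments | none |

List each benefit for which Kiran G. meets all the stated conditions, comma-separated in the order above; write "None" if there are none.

Phone Allowance

Service from May 8, 2020 to 2021-06-08: 396 days.
Relocation Assistance — grade L5 ≥ L5 ✓; rating 2 < 3 ✗ → not eligible.
Floating Holidays — service 396 days ≥ 3 months (≈90 days) ✓; dept QA ✗ → not eligible.
Internet Stipend — status full-time ✓ (not excluded); service 396 days ≥ 120 days ✓; site Cork ✗ (not Dayton, Austin, or Spokane) → not eligible.
Profit Sharing Plan — status full-time ✓; service 396 days < 3 years (≈1095 days) ✗ → not eligible.
Phone Allowance — status full-time ✓; service 396 days ≥ 12 months (≈360 days) ✓; age 61 ≥ 21 ✓; 38 hrs/wk ≥ 24 ✓ → eligible.
Long-Term Disability — status full-time ✓ (not excluded); service 396 days < 24 months (≈720 days) ✗ → not eligible.
Unlimited PTO Program — status full-time ✗ (requires part-time) → not eligible.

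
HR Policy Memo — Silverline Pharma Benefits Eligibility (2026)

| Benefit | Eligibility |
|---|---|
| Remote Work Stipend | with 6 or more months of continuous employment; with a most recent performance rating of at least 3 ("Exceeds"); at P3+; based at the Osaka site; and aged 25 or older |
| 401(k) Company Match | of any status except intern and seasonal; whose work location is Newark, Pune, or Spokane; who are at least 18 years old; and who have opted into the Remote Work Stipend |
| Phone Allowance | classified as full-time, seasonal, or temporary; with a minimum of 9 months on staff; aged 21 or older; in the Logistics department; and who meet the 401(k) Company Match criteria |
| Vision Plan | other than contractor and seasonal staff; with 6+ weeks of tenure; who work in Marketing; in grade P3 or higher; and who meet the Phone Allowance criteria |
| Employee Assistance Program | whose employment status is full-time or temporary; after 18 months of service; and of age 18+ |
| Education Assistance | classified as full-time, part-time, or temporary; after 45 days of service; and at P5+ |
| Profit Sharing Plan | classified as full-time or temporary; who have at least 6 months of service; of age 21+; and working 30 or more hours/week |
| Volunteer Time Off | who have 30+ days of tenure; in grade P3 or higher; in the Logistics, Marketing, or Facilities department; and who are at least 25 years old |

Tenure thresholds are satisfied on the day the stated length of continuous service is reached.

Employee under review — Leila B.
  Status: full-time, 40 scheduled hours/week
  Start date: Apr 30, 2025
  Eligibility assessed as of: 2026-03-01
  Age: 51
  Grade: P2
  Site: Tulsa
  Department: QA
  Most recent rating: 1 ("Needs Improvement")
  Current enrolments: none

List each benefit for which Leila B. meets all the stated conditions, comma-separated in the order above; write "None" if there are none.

Profit Sharing Plan

Service from Apr 30, 2025 to 2026-03-01: 305 days.
Remote Work Stipend — service 305 days ≥ 6 months (≈180 days) ✓; rating 1 < 3 ✗ → not eligible.
401(k) Company Match — status full-time ✓ (not excluded); site Tulsa ✗ (not Newark, Pune, or Spokane) → not eligible.
Phone Allowance — status full-time ✓; service 305 days ≥ 9 months (≈270 days) ✓; age 51 ≥ 21 ✓; dept QA ✗ → not eligible.
Vision Plan — status full-time ✓ (not excluded); service 305 days ≥ 6 weeks (≈42 days) ✓; dept QA ✗ → not eligible.
Employee Assistance Program — status full-time ✓; service 305 days < 18 months (≈540 days) ✗ → not eligible.
Education Assistance — status full-time ✓; service 305 days ≥ 45 days ✓; grade P2 < P5 ✗ → not eligible.
Profit Sharing Plan — status full-time ✓; service 305 days ≥ 6 months (≈180 days) ✓; age 51 ≥ 21 ✓; 40 hrs/wk ≥ 30 ✓ → eligible.
Volunteer Time Off — service 305 days ≥ 30 days ✓; grade P2 < P3 ✗ → not eligible.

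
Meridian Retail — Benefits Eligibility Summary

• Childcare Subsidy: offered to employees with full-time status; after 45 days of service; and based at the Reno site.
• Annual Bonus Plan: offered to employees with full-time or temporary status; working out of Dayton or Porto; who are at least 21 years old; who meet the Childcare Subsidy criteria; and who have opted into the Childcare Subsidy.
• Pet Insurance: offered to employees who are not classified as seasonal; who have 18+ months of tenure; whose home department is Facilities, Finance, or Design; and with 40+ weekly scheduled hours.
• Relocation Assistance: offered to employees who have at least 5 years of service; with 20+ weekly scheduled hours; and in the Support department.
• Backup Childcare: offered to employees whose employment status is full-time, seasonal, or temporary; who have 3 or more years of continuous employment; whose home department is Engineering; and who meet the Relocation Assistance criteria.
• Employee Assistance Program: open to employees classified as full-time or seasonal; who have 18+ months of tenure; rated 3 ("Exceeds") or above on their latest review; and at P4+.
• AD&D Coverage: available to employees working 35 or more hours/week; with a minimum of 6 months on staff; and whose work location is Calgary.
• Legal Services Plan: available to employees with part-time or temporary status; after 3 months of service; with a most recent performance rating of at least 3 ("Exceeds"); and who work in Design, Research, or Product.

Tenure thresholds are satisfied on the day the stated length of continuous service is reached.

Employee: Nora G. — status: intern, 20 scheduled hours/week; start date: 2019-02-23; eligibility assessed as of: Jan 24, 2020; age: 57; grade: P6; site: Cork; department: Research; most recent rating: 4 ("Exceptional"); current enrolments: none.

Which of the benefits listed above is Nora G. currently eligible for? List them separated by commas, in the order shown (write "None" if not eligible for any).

Service from 2019-02-23 to Jan 24, 2020: 335 days.
Childcare Subsidy — status intern ✗ (requires full-time) → not eligible.
Annual Bonus Plan — status intern ✗ (requires full-time or temporary) → not eligible.
Pet Insurance — status intern ✓ (not excluded); service 335 days < 18 months (≈540 days) ✗ → not eligible.
Relocation Assistance — service 335 days < 5 years (≈1825 days) ✗ → not eligible.
Backup Childcare — status intern ✗ (requires full-time, seasonal, or temporary) → not eligible.
Employee Assistance Program — status intern ✗ (requires full-time or seasonal) → not eligible.
AD&D Coverage — 20 hrs/wk < 35 ✗ → not eligible.
Legal Services Plan — status intern ✗ (requires part-time or temporary) → not eligible.

None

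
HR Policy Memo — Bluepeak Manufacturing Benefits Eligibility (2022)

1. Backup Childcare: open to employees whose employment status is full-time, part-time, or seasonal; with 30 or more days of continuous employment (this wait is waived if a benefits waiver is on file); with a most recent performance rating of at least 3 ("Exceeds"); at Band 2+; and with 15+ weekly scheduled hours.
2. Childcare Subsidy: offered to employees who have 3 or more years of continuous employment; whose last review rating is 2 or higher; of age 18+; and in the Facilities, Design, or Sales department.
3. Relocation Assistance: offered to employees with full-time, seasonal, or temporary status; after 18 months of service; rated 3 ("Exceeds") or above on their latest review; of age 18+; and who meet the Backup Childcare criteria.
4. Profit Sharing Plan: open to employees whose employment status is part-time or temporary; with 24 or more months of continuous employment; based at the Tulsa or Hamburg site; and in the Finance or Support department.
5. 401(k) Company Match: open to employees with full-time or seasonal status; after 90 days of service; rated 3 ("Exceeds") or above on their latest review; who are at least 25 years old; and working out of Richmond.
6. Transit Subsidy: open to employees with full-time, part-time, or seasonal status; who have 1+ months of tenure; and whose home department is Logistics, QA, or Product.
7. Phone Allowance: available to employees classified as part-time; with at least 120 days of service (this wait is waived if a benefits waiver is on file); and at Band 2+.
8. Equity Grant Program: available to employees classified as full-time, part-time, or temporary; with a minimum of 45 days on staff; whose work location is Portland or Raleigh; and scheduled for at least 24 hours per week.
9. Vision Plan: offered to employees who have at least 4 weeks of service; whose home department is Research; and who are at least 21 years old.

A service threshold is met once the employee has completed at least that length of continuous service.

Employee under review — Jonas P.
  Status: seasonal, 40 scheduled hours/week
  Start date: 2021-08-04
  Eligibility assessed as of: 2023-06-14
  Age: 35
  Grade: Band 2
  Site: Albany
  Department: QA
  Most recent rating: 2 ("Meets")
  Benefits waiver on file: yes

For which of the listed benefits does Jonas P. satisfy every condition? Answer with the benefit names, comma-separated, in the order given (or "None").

Transit Subsidy

Service from 2021-08-04 to 2023-06-14: 679 days.
Backup Childcare — status seasonal ✓; benefits waiver on file ✓; rating 2 < 3 ✗ → not eligible.
Childcare Subsidy — service 679 days < 3 years (≈1095 days) ✗ → not eligible.
Relocation Assistance — status seasonal ✓; service 679 days ≥ 18 months (≈540 days) ✓; rating 2 < 3 ✗ → not eligible.
Profit Sharing Plan — status seasonal ✗ (requires part-time or temporary) → not eligible.
401(k) Company Match — status seasonal ✓; service 679 days ≥ 90 days ✓; rating 2 < 3 ✗ → not eligible.
Transit Subsidy — status seasonal ✓; service 679 days ≥ 1 month (≈30 days) ✓; dept QA ✓ → eligible.
Phone Allowance — status seasonal ✗ (requires part-time) → not eligible.
Equity Grant Program — status seasonal ✗ (requires full-time, part-time, or temporary) → not eligible.
Vision Plan — service 679 days ≥ 4 weeks (≈28 days) ✓; dept QA ✗ → not eligible.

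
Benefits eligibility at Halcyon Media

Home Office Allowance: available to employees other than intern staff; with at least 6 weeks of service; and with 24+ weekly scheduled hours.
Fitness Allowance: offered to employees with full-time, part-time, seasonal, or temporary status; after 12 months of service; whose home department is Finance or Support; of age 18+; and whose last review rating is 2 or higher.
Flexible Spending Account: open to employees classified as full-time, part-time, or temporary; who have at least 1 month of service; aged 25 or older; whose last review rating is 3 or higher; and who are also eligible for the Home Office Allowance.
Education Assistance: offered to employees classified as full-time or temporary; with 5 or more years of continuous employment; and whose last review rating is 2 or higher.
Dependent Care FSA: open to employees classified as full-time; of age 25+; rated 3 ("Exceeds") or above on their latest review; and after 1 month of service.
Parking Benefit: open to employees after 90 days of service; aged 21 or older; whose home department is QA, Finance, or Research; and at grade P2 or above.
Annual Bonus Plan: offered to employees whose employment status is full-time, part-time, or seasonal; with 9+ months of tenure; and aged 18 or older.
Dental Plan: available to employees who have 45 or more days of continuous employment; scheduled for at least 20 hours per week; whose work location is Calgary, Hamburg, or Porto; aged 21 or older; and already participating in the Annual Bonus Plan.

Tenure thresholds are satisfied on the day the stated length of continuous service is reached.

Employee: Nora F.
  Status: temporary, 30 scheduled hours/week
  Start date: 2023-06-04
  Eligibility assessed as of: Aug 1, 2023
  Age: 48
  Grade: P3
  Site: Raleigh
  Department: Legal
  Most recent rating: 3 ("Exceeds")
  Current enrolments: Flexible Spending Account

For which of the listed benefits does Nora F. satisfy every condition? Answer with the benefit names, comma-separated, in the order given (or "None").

Home Office Allowance, Flexible Spending Account

Service from 2023-06-04 to Aug 1, 2023: 58 days.
Home Office Allowance — status temporary ✓ (not excluded); service 58 days ≥ 6 weeks (≈42 days) ✓; 30 hrs/wk ≥ 24 ✓ → eligible.
Fitness Allowance — status temporary ✓; service 58 days < 12 months (≈360 days) ✗ → not eligible.
Flexible Spending Account — status temporary ✓; service 58 days ≥ 1 month (≈30 days) ✓; age 48 ≥ 25 ✓; rating 3 ≥ 3 ✓; eligible for Home Office Allowance ✓ → eligible.
Education Assistance — status temporary ✓; service 58 days < 5 years (≈1825 days) ✗ → not eligible.
Dependent Care FSA — status temporary ✗ (requires full-time) → not eligible.
Parking Benefit — service 58 days < 90 days ✗ → not eligible.
Annual Bonus Plan — status temporary ✗ (requires full-time, part-time, or seasonal) → not eligible.
Dental Plan — service 58 days ≥ 45 days ✓; 30 hrs/wk ≥ 20 ✓; site Raleigh ✗ (not Calgary, Hamburg, or Porto) → not eligible.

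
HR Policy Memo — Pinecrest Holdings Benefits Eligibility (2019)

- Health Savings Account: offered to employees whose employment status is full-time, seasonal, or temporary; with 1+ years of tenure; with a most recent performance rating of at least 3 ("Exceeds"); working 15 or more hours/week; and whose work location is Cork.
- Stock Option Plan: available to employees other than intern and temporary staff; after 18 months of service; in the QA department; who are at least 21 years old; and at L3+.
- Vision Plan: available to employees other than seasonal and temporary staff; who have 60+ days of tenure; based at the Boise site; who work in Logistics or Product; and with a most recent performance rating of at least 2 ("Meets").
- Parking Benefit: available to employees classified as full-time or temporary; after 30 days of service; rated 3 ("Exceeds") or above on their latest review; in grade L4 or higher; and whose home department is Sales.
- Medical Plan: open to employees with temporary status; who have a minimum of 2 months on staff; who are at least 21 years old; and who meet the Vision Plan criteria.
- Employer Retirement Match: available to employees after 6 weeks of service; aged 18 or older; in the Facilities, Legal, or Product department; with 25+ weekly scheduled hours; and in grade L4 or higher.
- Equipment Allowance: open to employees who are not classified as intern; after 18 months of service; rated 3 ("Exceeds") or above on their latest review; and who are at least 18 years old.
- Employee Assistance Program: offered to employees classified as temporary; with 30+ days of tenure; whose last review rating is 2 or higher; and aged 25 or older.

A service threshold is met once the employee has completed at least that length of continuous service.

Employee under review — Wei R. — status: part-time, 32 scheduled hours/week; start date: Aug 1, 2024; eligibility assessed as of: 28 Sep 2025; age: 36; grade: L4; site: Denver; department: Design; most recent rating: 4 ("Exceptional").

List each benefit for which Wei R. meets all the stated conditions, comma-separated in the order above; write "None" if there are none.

None

Service from Aug 1, 2024 to 28 Sep 2025: 423 days.
Health Savings Account — status part-time ✗ (requires full-time, seasonal, or temporary) → not eligible.
Stock Option Plan — status part-time ✓ (not excluded); service 423 days < 18 months (≈540 days) ✗ → not eligible.
Vision Plan — status part-time ✓ (not excluded); service 423 days ≥ 60 days ✓; site Denver ✗ (not Boise) → not eligible.
Parking Benefit — status part-time ✗ (requires full-time or temporary) → not eligible.
Medical Plan — status part-time ✗ (requires temporary) → not eligible.
Employer Retirement Match — service 423 days ≥ 6 weeks (≈42 days) ✓; age 36 ≥ 18 ✓; dept Design ✗ → not eligible.
Equipment Allowance — status part-time ✓ (not excluded); service 423 days < 18 months (≈540 days) ✗ → not eligible.
Employee Assistance Program — status part-time ✗ (requires temporary) → not eligible.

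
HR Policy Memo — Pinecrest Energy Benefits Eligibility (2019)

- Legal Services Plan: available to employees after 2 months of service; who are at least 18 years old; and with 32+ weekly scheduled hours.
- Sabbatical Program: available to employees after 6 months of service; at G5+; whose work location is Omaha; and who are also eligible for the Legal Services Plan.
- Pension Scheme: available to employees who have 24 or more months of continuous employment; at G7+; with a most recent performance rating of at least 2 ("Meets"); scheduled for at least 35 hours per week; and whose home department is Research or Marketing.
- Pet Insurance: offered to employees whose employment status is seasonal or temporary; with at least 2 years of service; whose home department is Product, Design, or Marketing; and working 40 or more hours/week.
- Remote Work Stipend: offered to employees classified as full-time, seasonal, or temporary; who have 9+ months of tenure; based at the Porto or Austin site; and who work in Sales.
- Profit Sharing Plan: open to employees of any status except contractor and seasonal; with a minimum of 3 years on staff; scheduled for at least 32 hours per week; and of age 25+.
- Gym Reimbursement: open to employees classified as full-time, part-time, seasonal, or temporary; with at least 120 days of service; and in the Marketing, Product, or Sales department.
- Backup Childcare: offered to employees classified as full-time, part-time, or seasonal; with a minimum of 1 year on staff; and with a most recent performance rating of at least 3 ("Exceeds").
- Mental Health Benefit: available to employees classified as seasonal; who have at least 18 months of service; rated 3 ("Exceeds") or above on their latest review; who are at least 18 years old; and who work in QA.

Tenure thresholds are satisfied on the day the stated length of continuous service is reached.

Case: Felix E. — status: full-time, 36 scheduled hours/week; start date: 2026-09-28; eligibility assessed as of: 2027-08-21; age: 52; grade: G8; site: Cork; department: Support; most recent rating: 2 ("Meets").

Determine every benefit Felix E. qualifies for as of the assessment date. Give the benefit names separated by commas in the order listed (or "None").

Legal Services Plan

Service from 2026-09-28 to 2027-08-21: 327 days.
Legal Services Plan — service 327 days ≥ 2 months (≈60 days) ✓; age 52 ≥ 18 ✓; 36 hrs/wk ≥ 32 ✓ → eligible.
Sabbatical Program — service 327 days ≥ 6 months (≈180 days) ✓; grade G8 ≥ G5 ✓; site Cork ✗ (not Omaha) → not eligible.
Pension Scheme — service 327 days < 24 months (≈720 days) ✗ → not eligible.
Pet Insurance — status full-time ✗ (requires seasonal or temporary) → not eligible.
Remote Work Stipend — status full-time ✓; service 327 days ≥ 9 months (≈270 days) ✓; site Cork ✗ (not Porto or Austin) → not eligible.
Profit Sharing Plan — status full-time ✓ (not excluded); service 327 days < 3 years (≈1095 days) ✗ → not eligible.
Gym Reimbursement — status full-time ✓; service 327 days ≥ 120 days ✓; dept Support ✗ → not eligible.
Backup Childcare — status full-time ✓; service 327 days < 1 year (≈365 days) ✗ → not eligible.
Mental Health Benefit — status full-time ✗ (requires seasonal) → not eligible.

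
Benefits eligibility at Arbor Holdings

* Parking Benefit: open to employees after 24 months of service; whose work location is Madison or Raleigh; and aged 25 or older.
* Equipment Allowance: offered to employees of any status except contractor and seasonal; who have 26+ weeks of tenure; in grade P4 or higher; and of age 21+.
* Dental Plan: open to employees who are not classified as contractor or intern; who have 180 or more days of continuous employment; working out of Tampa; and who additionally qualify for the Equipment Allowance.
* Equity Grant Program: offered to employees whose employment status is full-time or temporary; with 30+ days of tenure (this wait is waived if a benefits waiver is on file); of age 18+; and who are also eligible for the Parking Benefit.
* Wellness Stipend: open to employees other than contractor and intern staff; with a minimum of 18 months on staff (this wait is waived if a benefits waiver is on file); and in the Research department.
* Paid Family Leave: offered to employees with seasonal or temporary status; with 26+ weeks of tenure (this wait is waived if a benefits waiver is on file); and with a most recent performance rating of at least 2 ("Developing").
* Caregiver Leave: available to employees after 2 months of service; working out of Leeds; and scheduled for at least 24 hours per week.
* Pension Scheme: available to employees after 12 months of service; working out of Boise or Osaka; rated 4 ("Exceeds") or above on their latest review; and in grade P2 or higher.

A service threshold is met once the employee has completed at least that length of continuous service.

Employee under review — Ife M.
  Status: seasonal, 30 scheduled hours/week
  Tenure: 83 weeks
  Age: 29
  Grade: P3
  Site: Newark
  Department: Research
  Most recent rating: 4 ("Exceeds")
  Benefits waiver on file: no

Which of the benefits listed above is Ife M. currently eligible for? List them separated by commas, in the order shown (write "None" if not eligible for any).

Wellness Stipend, Paid Family Leave

Parking Benefit — service 83 weeks < 24 months (≈720 days) ✗ → not eligible.
Equipment Allowance — status seasonal ✗ (excluded) → not eligible.
Dental Plan — status seasonal ✓ (not excluded); service 83 weeks ≥ 180 days ✓; site Newark ✗ (not Tampa) → not eligible.
Equity Grant Program — status seasonal ✗ (requires full-time or temporary) → not eligible.
Wellness Stipend — status seasonal ✓ (not excluded); no waiver, service 83 weeks ≥ 18 months (≈540 days) ✓; dept Research ✓ → eligible.
Paid Family Leave — status seasonal ✓; no waiver, service 83 weeks ≥ 26 weeks ✓; rating 4 ≥ 2 ✓ → eligible.
Caregiver Leave — service 83 weeks ≥ 2 months (≈60 days) ✓; site Newark ✗ (not Leeds) → not eligible.
Pension Scheme — service 83 weeks ≥ 12 months (≈360 days) ✓; site Newark ✗ (not Boise or Osaka) → not eligible.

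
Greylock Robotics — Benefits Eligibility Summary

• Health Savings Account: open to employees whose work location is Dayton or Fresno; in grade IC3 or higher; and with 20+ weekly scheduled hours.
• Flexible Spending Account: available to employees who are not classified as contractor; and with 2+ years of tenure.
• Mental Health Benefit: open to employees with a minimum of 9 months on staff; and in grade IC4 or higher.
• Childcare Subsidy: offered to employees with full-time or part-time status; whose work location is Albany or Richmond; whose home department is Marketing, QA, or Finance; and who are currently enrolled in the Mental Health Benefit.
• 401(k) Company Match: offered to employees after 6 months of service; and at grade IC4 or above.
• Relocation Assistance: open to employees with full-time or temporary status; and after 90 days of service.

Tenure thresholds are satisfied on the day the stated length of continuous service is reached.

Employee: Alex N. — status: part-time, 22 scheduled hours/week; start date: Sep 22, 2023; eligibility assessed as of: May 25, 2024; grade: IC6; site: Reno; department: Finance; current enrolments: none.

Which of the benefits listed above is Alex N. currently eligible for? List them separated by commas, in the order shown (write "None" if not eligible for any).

Service from Sep 22, 2023 to May 25, 2024: 246 days.
Health Savings Account — site Reno ✗ (not Dayton or Fresno) → not eligible.
Flexible Spending Account — status part-time ✓ (not excluded); service 246 days < 2 years (≈730 days) ✗ → not eligible.
Mental Health Benefit — service 246 days < 9 months (≈270 days) ✗ → not eligible.
Childcare Subsidy — status part-time ✓; site Reno ✗ (not Albany or Richmond) → not eligible.
401(k) Company Match — service 246 days ≥ 6 months (≈180 days) ✓; grade IC6 ≥ IC4 ✓ → eligible.
Relocation Assistance — status part-time ✗ (requires full-time or temporary) → not eligible.

401(k) Company Match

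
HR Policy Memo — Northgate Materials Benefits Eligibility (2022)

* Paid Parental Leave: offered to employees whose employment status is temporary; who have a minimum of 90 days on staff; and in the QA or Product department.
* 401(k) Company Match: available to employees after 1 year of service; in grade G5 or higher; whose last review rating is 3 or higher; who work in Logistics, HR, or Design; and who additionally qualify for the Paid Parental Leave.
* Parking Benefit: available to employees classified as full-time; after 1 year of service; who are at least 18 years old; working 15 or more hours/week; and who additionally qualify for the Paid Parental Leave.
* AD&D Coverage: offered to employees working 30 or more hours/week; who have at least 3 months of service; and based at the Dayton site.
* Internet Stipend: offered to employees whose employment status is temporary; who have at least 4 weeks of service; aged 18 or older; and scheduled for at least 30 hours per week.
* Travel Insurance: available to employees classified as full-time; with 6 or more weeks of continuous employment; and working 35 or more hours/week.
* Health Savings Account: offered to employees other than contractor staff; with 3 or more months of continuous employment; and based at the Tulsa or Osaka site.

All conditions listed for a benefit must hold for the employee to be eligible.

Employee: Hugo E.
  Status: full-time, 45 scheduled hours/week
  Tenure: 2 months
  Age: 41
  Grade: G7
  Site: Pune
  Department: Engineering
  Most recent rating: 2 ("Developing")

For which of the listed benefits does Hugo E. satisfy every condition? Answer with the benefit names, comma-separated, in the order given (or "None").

Travel Insurance

Paid Parental Leave — status full-time ✗ (requires temporary) → not eligible.
401(k) Company Match — service 2 months < 1 year (≈365 days) ✗ → not eligible.
Parking Benefit — status full-time ✓; service 2 months < 1 year (≈365 days) ✗ → not eligible.
AD&D Coverage — 45 hrs/wk ≥ 30 ✓; service 2 months < 3 months ✗ → not eligible.
Internet Stipend — status full-time ✗ (requires temporary) → not eligible.
Travel Insurance — status full-time ✓; service 2 months ≥ 6 weeks (≈42 days) ✓; 45 hrs/wk ≥ 35 ✓ → eligible.
Health Savings Account — status full-time ✓ (not excluded); service 2 months < 3 months ✗ → not eligible.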